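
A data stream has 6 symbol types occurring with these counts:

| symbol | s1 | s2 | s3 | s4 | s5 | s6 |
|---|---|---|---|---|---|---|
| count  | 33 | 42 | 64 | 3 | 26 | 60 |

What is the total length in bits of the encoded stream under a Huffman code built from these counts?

547

Build the Huffman tree bottom-up:
merge s4(3) and s5(26): 29
merge 29 and s1(33): 62
merge s2(42) and s6(60): 102
merge 62 and s3(64): 126
merge 102 and 126: 228
Total encoded bits = sum of merged weights = 29 + 62 + 102 + 126 + 228 = 547.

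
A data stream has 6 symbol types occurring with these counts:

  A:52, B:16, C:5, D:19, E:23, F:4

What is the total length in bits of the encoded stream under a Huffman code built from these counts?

Build the Huffman tree bottom-up:
F(4) + C(5) → 9
9 + B(16) → 25
D(19) + E(23) → 42
25 + 42 → 67
A(52) + 67 → 119
Each symbol's bit-cost is frequency × depth; summing gives 262 bits (equivalently 9 + 25 + 42 + 67 + 119).

262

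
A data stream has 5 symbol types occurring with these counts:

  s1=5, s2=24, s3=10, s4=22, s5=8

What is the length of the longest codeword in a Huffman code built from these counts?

4

Merge the two lowest-weight nodes at each step:
combine s1(5), s5(8) → 13
combine s3(10), 13 → 23
combine s4(22), 23 → 45
combine s2(24), 45 → 69
The rarest symbols sit at the bottom; the longest codeword is 4 bits.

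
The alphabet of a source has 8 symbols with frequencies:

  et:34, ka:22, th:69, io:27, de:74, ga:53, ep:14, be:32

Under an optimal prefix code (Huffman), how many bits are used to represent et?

3

Huffman merges, smallest pair first:
merge ep(14) and ka(22): 36
merge io(27) and be(32): 59
merge et(34) and 36: 70
merge ga(53) and 59: 112
merge th(69) and 70: 139
merge de(74) and 112: 186
merge 139 and 186: 325
et sits 3 levels below the root, so its codeword is 3 bits.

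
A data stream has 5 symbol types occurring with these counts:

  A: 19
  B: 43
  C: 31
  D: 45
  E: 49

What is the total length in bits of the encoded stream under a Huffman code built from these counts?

424

Merge the two smallest weights repeatedly:
merge A(19) and C(31): 50
merge B(43) and D(45): 88
merge E(49) and 50: 99
merge 88 and 99: 187
The encoded length is the sum of every internal node's weight: 50 + 88 + 99 + 187 = 424 bits.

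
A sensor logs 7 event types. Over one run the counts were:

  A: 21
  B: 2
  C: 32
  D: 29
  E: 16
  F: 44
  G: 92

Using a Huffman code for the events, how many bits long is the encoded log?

Build the Huffman tree bottom-up:
combine B(2), E(16) → 18
combine 18, A(21) → 39
combine D(29), C(32) → 61
combine 39, F(44) → 83
combine 61, 83 → 144
combine G(92), 144 → 236
Total encoded bits = sum of merged weights = 18 + 39 + 61 + 83 + 144 + 236 = 581.

581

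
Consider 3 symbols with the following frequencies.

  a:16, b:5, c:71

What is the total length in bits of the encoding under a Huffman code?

113

Merge the two smallest weights repeatedly:
combine b(5), a(16) → 21
combine 21, c(71) → 92
Each symbol's bit-cost is frequency × depth; summing gives 113 bits (equivalently 21 + 92).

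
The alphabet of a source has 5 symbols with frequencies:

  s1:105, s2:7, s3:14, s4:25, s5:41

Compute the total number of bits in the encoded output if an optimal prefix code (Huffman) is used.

346

Build the Huffman tree bottom-up:
s2(7) + s3(14) → 21
21 + s4(25) → 46
s5(41) + 46 → 87
87 + s1(105) → 192
Total encoded bits = sum of merged weights = 21 + 46 + 87 + 192 = 346.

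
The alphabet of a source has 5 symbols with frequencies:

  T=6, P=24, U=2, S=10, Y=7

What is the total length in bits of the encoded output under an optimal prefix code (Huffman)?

97

Greedily combine the two least-frequent nodes:
U(2) + T(6) → 8
Y(7) + 8 → 15
S(10) + 15 → 25
P(24) + 25 → 49
The encoded length is the sum of every internal node's weight: 8 + 15 + 25 + 49 = 97 bits.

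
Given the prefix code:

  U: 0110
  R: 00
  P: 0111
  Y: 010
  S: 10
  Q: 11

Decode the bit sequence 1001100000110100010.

Read left to right; each codeword is recognised as soon as it completes (prefix code):
  10→S | 0110→U | 00→R | 00→R | 11→Q | 010→Y | 00→R | 10→S
Decoded message: SURRQYRS

SURRQYRS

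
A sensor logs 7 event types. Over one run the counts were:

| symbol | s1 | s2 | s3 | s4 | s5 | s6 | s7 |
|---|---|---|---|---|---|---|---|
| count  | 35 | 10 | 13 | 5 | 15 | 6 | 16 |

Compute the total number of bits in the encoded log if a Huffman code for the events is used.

260

Build the Huffman tree bottom-up:
s4(5) + s6(6) → 11
s2(10) + 11 → 21
s3(13) + s5(15) → 28
s7(16) + 21 → 37
28 + s1(35) → 63
37 + 63 → 100
Each symbol's bit-cost is frequency × depth; summing gives 260 bits (equivalently 11 + 21 + 28 + 37 + 63 + 100).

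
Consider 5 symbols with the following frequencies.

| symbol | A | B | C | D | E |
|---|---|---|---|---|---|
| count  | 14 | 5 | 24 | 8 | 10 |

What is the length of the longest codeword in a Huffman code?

4

Merge the two lowest-weight nodes at each step:
merge B(5) and D(8): 13
merge E(10) and 13: 23
merge A(14) and 23: 37
merge C(24) and 37: 61
The rarest symbols sit at the bottom; the longest codeword is 4 bits.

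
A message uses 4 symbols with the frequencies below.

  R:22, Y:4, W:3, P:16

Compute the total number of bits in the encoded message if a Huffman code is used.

Build the Huffman tree bottom-up:
merge W(3) and Y(4): 7
merge 7 and P(16): 23
merge R(22) and 23: 45
Total encoded bits = sum of merged weights = 7 + 23 + 45 = 75.

75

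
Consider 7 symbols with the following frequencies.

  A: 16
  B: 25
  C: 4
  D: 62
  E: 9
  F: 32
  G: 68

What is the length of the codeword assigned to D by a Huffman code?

Repeatedly merge the two smallest:
combine C(4), E(9) → 13
combine 13, A(16) → 29
combine B(25), 29 → 54
combine F(32), 54 → 86
combine D(62), G(68) → 130
combine 86, 130 → 216
D sits 2 levels below the root, so its codeword is 2 bits.

2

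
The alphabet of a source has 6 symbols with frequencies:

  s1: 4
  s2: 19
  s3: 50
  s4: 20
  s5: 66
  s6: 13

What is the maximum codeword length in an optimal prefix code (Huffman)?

5

Merge the two lowest-weight nodes at each step:
merge s1(4) and s6(13): 17
merge 17 and s2(19): 36
merge s4(20) and 36: 56
merge s3(50) and 56: 106
merge s5(66) and 106: 172
The rarest symbols sit at the bottom; the longest codeword is 5 bits.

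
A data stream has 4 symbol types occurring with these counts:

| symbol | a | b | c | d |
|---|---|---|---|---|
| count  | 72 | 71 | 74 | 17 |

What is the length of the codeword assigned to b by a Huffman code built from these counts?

2

Build the tree from the bottom:
d(17) + b(71) → 88
a(72) + c(74) → 146
88 + 146 → 234
b sits 2 levels below the root, so its codeword is 2 bits.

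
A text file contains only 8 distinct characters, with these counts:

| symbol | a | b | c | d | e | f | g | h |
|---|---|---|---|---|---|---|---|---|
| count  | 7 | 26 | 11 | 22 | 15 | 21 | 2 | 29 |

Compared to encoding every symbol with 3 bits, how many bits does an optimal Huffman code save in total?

26

Fixed-length: 3 bits × 133 symbols = 399 bits.
Huffman merges:
merge g(2) and a(7): 9
merge 9 and c(11): 20
merge e(15) and 20: 35
merge f(21) and d(22): 43
merge b(26) and h(29): 55
merge 35 and 43: 78
merge 55 and 78: 133
Huffman total = 9 + 20 + 35 + 43 + 55 + 78 + 133 = 373 bits.
Saving = 399 − 373 = 26 bits.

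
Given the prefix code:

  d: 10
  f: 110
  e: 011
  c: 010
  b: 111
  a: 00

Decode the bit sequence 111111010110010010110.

bbcfccf

Read left to right; each codeword is recognised as soon as it completes (prefix code):
  111→b | 111→b | 010→c | 110→f | 010→c | 010→c | 110→f
Decoded message: bbcfccf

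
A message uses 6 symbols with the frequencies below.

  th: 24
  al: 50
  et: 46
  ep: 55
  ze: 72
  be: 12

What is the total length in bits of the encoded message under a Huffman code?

636

Merge the two smallest weights repeatedly:
combine be(12), th(24) → 36
combine 36, et(46) → 82
combine al(50), ep(55) → 105
combine ze(72), 82 → 154
combine 105, 154 → 259
Each symbol's bit-cost is frequency × depth; summing gives 636 bits (equivalently 36 + 82 + 105 + 154 + 259).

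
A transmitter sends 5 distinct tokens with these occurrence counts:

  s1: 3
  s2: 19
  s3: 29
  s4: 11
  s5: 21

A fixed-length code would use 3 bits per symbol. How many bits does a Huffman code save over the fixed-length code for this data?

Fixed-length: 3 bits × 83 symbols = 249 bits.
Huffman merges:
s1(3) + s4(11) → 14
14 + s2(19) → 33
s5(21) + s3(29) → 50
33 + 50 → 83
Huffman total = 14 + 33 + 50 + 83 = 180 bits.
Saving = 249 − 180 = 69 bits.

69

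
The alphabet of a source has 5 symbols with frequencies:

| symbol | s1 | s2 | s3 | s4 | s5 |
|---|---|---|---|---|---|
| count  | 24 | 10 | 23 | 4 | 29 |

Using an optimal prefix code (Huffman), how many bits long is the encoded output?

194

Build the Huffman tree bottom-up:
s4(4) + s2(10) → 14
14 + s3(23) → 37
s1(24) + s5(29) → 53
37 + 53 → 90
Total encoded bits = sum of merged weights = 14 + 37 + 53 + 90 = 194.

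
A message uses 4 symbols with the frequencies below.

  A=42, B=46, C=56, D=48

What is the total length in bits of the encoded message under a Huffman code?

Greedily combine the two least-frequent nodes:
A(42) + B(46) → 88
D(48) + C(56) → 104
88 + 104 → 192
The encoded length is the sum of every internal node's weight: 88 + 104 + 192 = 384 bits.

384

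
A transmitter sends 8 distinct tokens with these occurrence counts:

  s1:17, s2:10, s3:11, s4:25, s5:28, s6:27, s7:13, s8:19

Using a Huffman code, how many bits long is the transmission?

443

Merge the two smallest weights repeatedly:
merge s2(10) and s3(11): 21
merge s7(13) and s1(17): 30
merge s8(19) and 21: 40
merge s4(25) and s6(27): 52
merge s5(28) and 30: 58
merge 40 and 52: 92
merge 58 and 92: 150
Total encoded bits = sum of merged weights = 21 + 30 + 40 + 52 + 58 + 92 + 150 = 443.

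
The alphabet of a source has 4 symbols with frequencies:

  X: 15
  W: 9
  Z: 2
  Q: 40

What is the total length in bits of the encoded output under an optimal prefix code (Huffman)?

103

Merge the two smallest weights repeatedly:
merge Z(2) and W(9): 11
merge 11 and X(15): 26
merge 26 and Q(40): 66
The encoded length is the sum of every internal node's weight: 11 + 26 + 66 = 103 bits.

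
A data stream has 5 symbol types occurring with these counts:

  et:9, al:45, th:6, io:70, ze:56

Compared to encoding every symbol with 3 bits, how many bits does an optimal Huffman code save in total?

181

Fixed-length: 3 bits × 186 symbols = 558 bits.
Huffman merges:
merge th(6) and et(9): 15
merge 15 and al(45): 60
merge ze(56) and 60: 116
merge io(70) and 116: 186
Huffman total = 15 + 60 + 116 + 186 = 377 bits.
Saving = 558 − 377 = 181 bits.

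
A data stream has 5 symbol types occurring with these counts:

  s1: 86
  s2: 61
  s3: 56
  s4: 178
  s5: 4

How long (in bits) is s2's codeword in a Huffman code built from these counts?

Huffman merges, smallest pair first:
s5(4) + s3(56) → 60
60 + s2(61) → 121
s1(86) + 121 → 207
s4(178) + 207 → 385
s2's leaf is at depth 3, giving a 3-bit codeword.

3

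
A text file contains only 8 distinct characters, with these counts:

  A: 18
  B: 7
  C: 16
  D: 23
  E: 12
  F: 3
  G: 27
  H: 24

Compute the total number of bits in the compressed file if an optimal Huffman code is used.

Merge the two smallest weights repeatedly:
F(3) + B(7) → 10
10 + E(12) → 22
C(16) + A(18) → 34
22 + D(23) → 45
H(24) + G(27) → 51
34 + 45 → 79
51 + 79 → 130
Each symbol's bit-cost is frequency × depth; summing gives 371 bits (equivalently 10 + 22 + 34 + 45 + 51 + 79 + 130).

371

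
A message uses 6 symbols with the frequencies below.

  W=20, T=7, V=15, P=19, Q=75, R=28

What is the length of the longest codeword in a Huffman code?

4

Merge the two lowest-weight nodes at each step:
combine T(7), V(15) → 22
combine P(19), W(20) → 39
combine 22, R(28) → 50
combine 39, 50 → 89
combine Q(75), 89 → 164
The rarest symbols sit at the bottom; the longest codeword is 4 bits.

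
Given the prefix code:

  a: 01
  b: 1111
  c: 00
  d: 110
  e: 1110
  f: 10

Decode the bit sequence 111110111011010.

bfedf

Read left to right; each codeword is recognised as soon as it completes (prefix code):
  1111→b | 10→f | 1110→e | 110→d | 10→f
Decoded message: bfedf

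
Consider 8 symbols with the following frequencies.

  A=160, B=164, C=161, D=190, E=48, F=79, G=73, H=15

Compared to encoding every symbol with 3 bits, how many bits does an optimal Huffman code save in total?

Fixed-length: 3 bits × 890 symbols = 2670 bits.
Huffman merges:
combine H(15), E(48) → 63
combine 63, G(73) → 136
combine F(79), 136 → 215
combine A(160), C(161) → 321
combine B(164), D(190) → 354
combine 215, 321 → 536
combine 354, 536 → 890
Huffman total = 63 + 136 + 215 + 321 + 354 + 536 + 890 = 2515 bits.
Saving = 2670 − 2515 = 155 bits.

155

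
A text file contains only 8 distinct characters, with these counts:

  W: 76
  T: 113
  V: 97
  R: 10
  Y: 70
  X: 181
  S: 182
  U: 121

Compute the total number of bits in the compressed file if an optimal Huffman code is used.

Build the Huffman tree bottom-up:
R(10) + Y(70) → 80
W(76) + 80 → 156
V(97) + T(113) → 210
U(121) + 156 → 277
X(181) + S(182) → 363
210 + 277 → 487
363 + 487 → 850
The encoded length is the sum of every internal node's weight: 80 + 156 + 210 + 277 + 363 + 487 + 850 = 2423 bits.

2423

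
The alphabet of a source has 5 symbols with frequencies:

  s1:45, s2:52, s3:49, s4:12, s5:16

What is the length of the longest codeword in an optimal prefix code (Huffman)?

3

Merge the two lowest-weight nodes at each step:
s4(12) + s5(16) → 28
28 + s1(45) → 73
s3(49) + s2(52) → 101
73 + 101 → 174
Maximum depth reached is 3.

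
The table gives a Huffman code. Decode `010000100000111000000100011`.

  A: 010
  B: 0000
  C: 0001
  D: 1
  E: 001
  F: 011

Read left to right; each codeword is recognised as soon as it completes (prefix code):
  010→A | 0001→C | 0000→B | 011→F | 1→D | 0000→B | 001→E | 0001→C | 1→D
Decoded message: ACBFDBECD

ACBFDBECD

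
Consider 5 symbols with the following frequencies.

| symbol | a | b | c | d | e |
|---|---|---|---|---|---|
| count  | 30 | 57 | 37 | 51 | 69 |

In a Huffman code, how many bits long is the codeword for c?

3

Repeatedly merge the two smallest:
combine a(30), c(37) → 67
combine d(51), b(57) → 108
combine 67, e(69) → 136
combine 108, 136 → 244
The subtree containing c is merged 3 times, so code length = 3.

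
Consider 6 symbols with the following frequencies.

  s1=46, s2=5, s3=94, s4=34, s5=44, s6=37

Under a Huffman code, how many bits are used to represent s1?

Huffman merges, smallest pair first:
merge s2(5) and s4(34): 39
merge s6(37) and 39: 76
merge s5(44) and s1(46): 90
merge 76 and 90: 166
merge s3(94) and 166: 260
s1's leaf is at depth 3, giving a 3-bit codeword.

3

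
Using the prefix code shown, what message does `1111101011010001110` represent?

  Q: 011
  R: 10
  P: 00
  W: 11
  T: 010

Read left to right; each codeword is recognised as soon as it completes (prefix code):
  11→W | 11→W | 10→R | 10→R | 11→W | 010→T | 00→P | 11→W | 10→R
Decoded message: WWRRWTPWR

WWRRWTPWR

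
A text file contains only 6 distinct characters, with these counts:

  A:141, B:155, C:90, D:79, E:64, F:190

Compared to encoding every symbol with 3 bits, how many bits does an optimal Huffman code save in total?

Fixed-length: 3 bits × 719 symbols = 2157 bits.
Huffman merges:
E(64) + D(79) → 143
C(90) + A(141) → 231
143 + B(155) → 298
F(190) + 231 → 421
298 + 421 → 719
Huffman total = 143 + 231 + 298 + 421 + 719 = 1812 bits.
Saving = 2157 − 1812 = 345 bits.

345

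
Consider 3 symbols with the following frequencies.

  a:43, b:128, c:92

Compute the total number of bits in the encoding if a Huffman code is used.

398

Merge the two smallest weights repeatedly:
merge a(43) and c(92): 135
merge b(128) and 135: 263
Total encoded bits = sum of merged weights = 135 + 263 = 398.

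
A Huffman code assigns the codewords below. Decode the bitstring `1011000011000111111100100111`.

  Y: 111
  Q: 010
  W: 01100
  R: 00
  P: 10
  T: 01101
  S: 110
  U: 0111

PSRWUYPQU

Read left to right; each codeword is recognised as soon as it completes (prefix code):
  10→P | 110→S | 00→R | 01100→W | 0111→U | 111→Y | 10→P | 010→Q | 0111→U
Decoded message: PSRWUYPQU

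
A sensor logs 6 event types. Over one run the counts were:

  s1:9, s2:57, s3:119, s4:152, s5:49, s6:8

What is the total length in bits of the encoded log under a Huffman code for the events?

842

Merge the two smallest weights repeatedly:
merge s6(8) and s1(9): 17
merge 17 and s5(49): 66
merge s2(57) and 66: 123
merge s3(119) and 123: 242
merge s4(152) and 242: 394
The encoded length is the sum of every internal node's weight: 17 + 66 + 123 + 242 + 394 = 842 bits.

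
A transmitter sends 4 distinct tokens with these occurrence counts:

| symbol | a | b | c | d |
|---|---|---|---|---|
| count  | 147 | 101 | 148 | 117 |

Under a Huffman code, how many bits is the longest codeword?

Merge the two lowest-weight nodes at each step:
b(101) + d(117) → 218
a(147) + c(148) → 295
218 + 295 → 513
The first pair merged (b, d) ends up deepest, at depth 2.

2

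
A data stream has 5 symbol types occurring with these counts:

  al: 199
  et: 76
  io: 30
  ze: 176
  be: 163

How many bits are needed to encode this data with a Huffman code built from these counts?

1394

Build the Huffman tree bottom-up:
io(30) + et(76) → 106
106 + be(163) → 269
ze(176) + al(199) → 375
269 + 375 → 644
Each symbol's bit-cost is frequency × depth; summing gives 1394 bits (equivalently 106 + 269 + 375 + 644).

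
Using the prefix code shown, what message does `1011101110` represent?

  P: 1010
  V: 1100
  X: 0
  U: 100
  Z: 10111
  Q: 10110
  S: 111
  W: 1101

ZXSX

Read left to right; each codeword is recognised as soon as it completes (prefix code):
  10111→Z | 0→X | 111→S | 0→X
Decoded message: ZXSX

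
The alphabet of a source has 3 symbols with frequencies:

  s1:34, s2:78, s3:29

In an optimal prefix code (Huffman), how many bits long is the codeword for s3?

Repeatedly merge the two smallest:
merge s3(29) and s1(34): 63
merge 63 and s2(78): 141
s3 sits 2 levels below the root, so its codeword is 2 bits.

2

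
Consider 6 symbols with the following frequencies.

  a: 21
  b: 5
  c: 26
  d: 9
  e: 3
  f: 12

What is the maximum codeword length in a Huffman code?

Merge the two lowest-weight nodes at each step:
combine e(3), b(5) → 8
combine 8, d(9) → 17
combine f(12), 17 → 29
combine a(21), c(26) → 47
combine 29, 47 → 76
The rarest symbols sit at the bottom; the longest codeword is 4 bits.

4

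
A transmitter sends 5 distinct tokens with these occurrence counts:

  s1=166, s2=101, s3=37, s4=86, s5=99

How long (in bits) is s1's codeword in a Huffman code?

2

Build the tree from the bottom:
merge s3(37) and s4(86): 123
merge s5(99) and s2(101): 200
merge 123 and s1(166): 289
merge 200 and 289: 489
The subtree containing s1 is merged 2 times, so code length = 2.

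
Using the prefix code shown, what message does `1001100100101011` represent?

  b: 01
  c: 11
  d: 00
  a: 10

ababdaac

Read left to right; each codeword is recognised as soon as it completes (prefix code):
  10→a | 01→b | 10→a | 01→b | 00→d | 10→a | 10→a | 11→c
Decoded message: ababdaac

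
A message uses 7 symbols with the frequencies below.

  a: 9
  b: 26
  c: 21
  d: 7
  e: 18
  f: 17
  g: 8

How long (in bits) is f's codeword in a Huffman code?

Build the tree from the bottom:
merge d(7) and g(8): 15
merge a(9) and 15: 24
merge f(17) and e(18): 35
merge c(21) and 24: 45
merge b(26) and 35: 61
merge 45 and 61: 106
f's leaf is at depth 3, giving a 3-bit codeword.

3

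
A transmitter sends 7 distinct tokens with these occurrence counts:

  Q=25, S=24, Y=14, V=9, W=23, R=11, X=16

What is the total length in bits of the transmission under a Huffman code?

337

Greedily combine the two least-frequent nodes:
combine V(9), R(11) → 20
combine Y(14), X(16) → 30
combine 20, W(23) → 43
combine S(24), Q(25) → 49
combine 30, 43 → 73
combine 49, 73 → 122
Each symbol's bit-cost is frequency × depth; summing gives 337 bits (equivalently 20 + 30 + 43 + 49 + 73 + 122).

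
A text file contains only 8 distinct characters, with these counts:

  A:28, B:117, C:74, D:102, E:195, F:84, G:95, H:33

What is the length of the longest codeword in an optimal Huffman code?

4

Merge the two lowest-weight nodes at each step:
merge A(28) and H(33): 61
merge 61 and C(74): 135
merge F(84) and G(95): 179
merge D(102) and B(117): 219
merge 135 and 179: 314
merge E(195) and 219: 414
merge 314 and 414: 728
The rarest symbols sit at the bottom; the longest codeword is 4 bits.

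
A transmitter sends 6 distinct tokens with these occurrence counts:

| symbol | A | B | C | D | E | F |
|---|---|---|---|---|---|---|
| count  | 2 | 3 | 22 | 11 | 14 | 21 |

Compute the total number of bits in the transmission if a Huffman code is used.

Greedily combine the two least-frequent nodes:
combine A(2), B(3) → 5
combine 5, D(11) → 16
combine E(14), 16 → 30
combine F(21), C(22) → 43
combine 30, 43 → 73
Total encoded bits = sum of merged weights = 5 + 16 + 30 + 43 + 73 = 167.

167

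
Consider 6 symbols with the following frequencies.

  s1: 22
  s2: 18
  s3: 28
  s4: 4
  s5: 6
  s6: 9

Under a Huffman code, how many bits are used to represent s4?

Repeatedly merge the two smallest:
s4(4) + s5(6) → 10
s6(9) + 10 → 19
s2(18) + 19 → 37
s1(22) + s3(28) → 50
37 + 50 → 87
s4 sits 4 levels below the root, so its codeword is 4 bits.

4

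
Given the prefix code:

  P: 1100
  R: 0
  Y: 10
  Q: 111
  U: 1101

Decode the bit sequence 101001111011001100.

Read left to right; each codeword is recognised as soon as it completes (prefix code):
  10→Y | 10→Y | 0→R | 111→Q | 10→Y | 1100→P | 1100→P
Decoded message: YYRQYPP

YYRQYPP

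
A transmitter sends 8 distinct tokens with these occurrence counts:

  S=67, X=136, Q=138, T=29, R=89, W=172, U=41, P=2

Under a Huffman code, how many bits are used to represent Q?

2

Repeatedly merge the two smallest:
merge P(2) and T(29): 31
merge 31 and U(41): 72
merge S(67) and 72: 139
merge R(89) and X(136): 225
merge Q(138) and 139: 277
merge W(172) and 225: 397
merge 277 and 397: 674
Q's leaf is at depth 2, giving a 2-bit codeword.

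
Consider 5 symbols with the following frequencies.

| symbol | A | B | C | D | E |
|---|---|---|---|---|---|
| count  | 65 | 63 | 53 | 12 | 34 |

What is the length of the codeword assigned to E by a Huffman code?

3

Build the tree from the bottom:
D(12) + E(34) → 46
46 + C(53) → 99
B(63) + A(65) → 128
99 + 128 → 227
E's leaf is at depth 3, giving a 3-bit codeword.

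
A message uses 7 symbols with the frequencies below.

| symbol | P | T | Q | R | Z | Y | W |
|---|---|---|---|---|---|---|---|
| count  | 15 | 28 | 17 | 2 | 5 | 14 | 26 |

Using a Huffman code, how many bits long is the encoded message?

274

Merge the two smallest weights repeatedly:
R(2) + Z(5) → 7
7 + Y(14) → 21
P(15) + Q(17) → 32
21 + W(26) → 47
T(28) + 32 → 60
47 + 60 → 107
The encoded length is the sum of every internal node's weight: 7 + 21 + 32 + 47 + 60 + 107 = 274 bits.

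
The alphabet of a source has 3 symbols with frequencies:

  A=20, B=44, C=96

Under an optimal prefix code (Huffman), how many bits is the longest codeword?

Merge the two lowest-weight nodes at each step:
merge A(20) and B(44): 64
merge 64 and C(96): 160
The rarest symbols sit at the bottom; the longest codeword is 2 bits.

2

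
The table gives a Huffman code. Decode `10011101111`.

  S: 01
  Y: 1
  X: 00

Read left to right; each codeword is recognised as soon as it completes (prefix code):
  1→Y | 00→X | 1→Y | 1→Y | 1→Y | 01→S | 1→Y | 1→Y | 1→Y
Decoded message: YXYYYSYYY

YXYYYSYYY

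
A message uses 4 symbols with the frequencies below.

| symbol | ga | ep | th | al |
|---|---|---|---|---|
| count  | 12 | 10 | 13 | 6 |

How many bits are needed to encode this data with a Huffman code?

82

Merge the two smallest weights repeatedly:
al(6) + ep(10) → 16
ga(12) + th(13) → 25
16 + 25 → 41
Total encoded bits = sum of merged weights = 16 + 25 + 41 = 82.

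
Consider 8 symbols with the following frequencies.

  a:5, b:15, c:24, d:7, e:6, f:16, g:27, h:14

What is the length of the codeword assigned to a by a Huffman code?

Build the tree from the bottom:
merge a(5) and e(6): 11
merge d(7) and 11: 18
merge h(14) and b(15): 29
merge f(16) and 18: 34
merge c(24) and g(27): 51
merge 29 and 34: 63
merge 51 and 63: 114
The subtree containing a is merged 5 times, so code length = 5.

5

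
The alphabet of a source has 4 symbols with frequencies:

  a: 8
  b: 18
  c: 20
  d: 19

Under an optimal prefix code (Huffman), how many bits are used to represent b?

Build the tree from the bottom:
merge a(8) and b(18): 26
merge d(19) and c(20): 39
merge 26 and 39: 65
b sits 2 levels below the root, so its codeword is 2 bits.

2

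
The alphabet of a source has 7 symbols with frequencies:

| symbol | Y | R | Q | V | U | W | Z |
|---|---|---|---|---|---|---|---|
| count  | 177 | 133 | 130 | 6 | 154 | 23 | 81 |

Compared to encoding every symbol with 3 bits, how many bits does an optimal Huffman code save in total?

Fixed-length: 3 bits × 704 symbols = 2112 bits.
Huffman merges:
combine V(6), W(23) → 29
combine 29, Z(81) → 110
combine 110, Q(130) → 240
combine R(133), U(154) → 287
combine Y(177), 240 → 417
combine 287, 417 → 704
Huffman total = 29 + 110 + 240 + 287 + 417 + 704 = 1787 bits.
Saving = 2112 − 1787 = 325 bits.

325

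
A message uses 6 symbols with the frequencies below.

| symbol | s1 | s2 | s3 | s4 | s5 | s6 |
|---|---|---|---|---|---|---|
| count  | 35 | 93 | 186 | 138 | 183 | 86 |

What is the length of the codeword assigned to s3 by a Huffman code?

Build the tree from the bottom:
s1(35) + s6(86) → 121
s2(93) + 121 → 214
s4(138) + s5(183) → 321
s3(186) + 214 → 400
321 + 400 → 721
s3 sits 2 levels below the root, so its codeword is 2 bits.

2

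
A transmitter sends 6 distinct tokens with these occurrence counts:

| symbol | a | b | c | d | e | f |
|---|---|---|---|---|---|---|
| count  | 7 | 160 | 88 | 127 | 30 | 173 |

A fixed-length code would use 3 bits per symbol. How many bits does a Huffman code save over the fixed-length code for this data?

423

Fixed-length: 3 bits × 585 symbols = 1755 bits.
Huffman merges:
combine a(7), e(30) → 37
combine 37, c(88) → 125
combine 125, d(127) → 252
combine b(160), f(173) → 333
combine 252, 333 → 585
Huffman total = 37 + 125 + 252 + 333 + 585 = 1332 bits.
Saving = 1755 − 1332 = 423 bits.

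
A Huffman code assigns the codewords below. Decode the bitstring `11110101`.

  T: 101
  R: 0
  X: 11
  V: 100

Read left to right; each codeword is recognised as soon as it completes (prefix code):
  11→X | 11→X | 0→R | 101→T
Decoded message: XXRT

XXRT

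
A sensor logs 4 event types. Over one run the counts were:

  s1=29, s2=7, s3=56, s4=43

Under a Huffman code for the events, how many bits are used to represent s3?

Huffman merges, smallest pair first:
s2(7) + s1(29) → 36
36 + s4(43) → 79
s3(56) + 79 → 135
s3 sits one level below the root: a 1-bit codeword.

1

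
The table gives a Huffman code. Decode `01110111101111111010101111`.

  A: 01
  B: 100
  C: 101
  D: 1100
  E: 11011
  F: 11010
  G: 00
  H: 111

AEEHFCH

Read left to right; each codeword is recognised as soon as it completes (prefix code):
  01→A | 11011→E | 11011→E | 111→H | 11010→F | 101→C | 111→H
Decoded message: AEEHFCH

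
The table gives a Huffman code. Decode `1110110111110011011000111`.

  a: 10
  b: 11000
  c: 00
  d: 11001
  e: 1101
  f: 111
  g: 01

Read left to right; each codeword is recognised as soon as it completes (prefix code):
  111→f | 01→g | 10→a | 111→f | 11001→d | 10→a | 11000→b | 111→f
Decoded message: fgafdabf

fgafdabf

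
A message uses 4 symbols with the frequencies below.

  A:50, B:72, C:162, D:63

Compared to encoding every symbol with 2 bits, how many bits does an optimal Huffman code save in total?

49

Fixed-length: 2 bits × 347 symbols = 694 bits.
Huffman merges:
A(50) + D(63) → 113
B(72) + 113 → 185
C(162) + 185 → 347
Huffman total = 113 + 185 + 347 = 645 bits.
Saving = 694 − 645 = 49 bits.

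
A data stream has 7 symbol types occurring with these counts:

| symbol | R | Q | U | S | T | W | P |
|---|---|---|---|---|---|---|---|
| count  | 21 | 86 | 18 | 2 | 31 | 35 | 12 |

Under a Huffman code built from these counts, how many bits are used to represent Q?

Repeatedly merge the two smallest:
combine S(2), P(12) → 14
combine 14, U(18) → 32
combine R(21), T(31) → 52
combine 32, W(35) → 67
combine 52, 67 → 119
combine Q(86), 119 → 205
Q is merged only at the final step, so code length = 1.

1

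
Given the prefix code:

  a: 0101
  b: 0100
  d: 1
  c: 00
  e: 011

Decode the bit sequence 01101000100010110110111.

Read left to right; each codeword is recognised as soon as it completes (prefix code):
  011→e | 0100→b | 0100→b | 0101→a | 1→d | 011→e | 011→e | 1→d
Decoded message: ebbadeed

ebbadeed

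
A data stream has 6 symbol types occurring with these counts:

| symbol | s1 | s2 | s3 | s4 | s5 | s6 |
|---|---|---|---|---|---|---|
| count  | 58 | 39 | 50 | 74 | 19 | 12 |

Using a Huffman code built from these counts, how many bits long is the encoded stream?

Greedily combine the two least-frequent nodes:
s6(12) + s5(19) → 31
31 + s2(39) → 70
s3(50) + s1(58) → 108
70 + s4(74) → 144
108 + 144 → 252
Each symbol's bit-cost is frequency × depth; summing gives 605 bits (equivalently 31 + 70 + 108 + 144 + 252).

605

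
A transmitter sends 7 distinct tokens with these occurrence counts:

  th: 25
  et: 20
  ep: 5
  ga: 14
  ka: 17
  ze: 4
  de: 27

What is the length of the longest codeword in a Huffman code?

Merge the two lowest-weight nodes at each step:
combine ze(4), ep(5) → 9
combine 9, ga(14) → 23
combine ka(17), et(20) → 37
combine 23, th(25) → 48
combine de(27), 37 → 64
combine 48, 64 → 112
The first pair merged (ze, ep) ends up deepest, at depth 4.

4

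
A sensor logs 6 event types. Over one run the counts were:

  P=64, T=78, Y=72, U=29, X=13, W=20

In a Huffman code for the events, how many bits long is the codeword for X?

4

Huffman merges, smallest pair first:
combine X(13), W(20) → 33
combine U(29), 33 → 62
combine 62, P(64) → 126
combine Y(72), T(78) → 150
combine 126, 150 → 276
X sits 4 levels below the root, so its codeword is 4 bits.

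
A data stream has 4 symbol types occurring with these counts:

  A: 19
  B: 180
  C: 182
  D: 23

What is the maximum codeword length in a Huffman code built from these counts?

Merge the two lowest-weight nodes at each step:
A(19) + D(23) → 42
42 + B(180) → 222
C(182) + 222 → 404
The rarest symbols sit at the bottom; the longest codeword is 3 bits.

3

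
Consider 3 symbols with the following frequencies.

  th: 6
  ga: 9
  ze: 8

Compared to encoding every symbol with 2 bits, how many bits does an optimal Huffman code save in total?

Fixed-length: 2 bits × 23 symbols = 46 bits.
Huffman merges:
th(6) + ze(8) → 14
ga(9) + 14 → 23
Huffman total = 14 + 23 = 37 bits.
Saving = 46 − 37 = 9 bits.

9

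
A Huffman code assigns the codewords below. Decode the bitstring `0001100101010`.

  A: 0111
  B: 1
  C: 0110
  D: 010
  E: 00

Read left to right; each codeword is recognised as soon as it completes (prefix code):
  00→E | 0110→C | 010→D | 1→B | 010→D
Decoded message: ECDBD

ECDBD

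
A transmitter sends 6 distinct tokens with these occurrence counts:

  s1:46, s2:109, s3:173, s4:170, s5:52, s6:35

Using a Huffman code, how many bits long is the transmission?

Build the Huffman tree bottom-up:
s6(35) + s1(46) → 81
s5(52) + 81 → 133
s2(109) + 133 → 242
s4(170) + s3(173) → 343
242 + 343 → 585
Total encoded bits = sum of merged weights = 81 + 133 + 242 + 343 + 585 = 1384.

1384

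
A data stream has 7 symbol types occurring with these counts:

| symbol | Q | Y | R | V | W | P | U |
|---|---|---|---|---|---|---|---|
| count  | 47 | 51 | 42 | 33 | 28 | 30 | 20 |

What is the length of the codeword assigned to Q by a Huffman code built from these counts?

Build the tree from the bottom:
merge U(20) and W(28): 48
merge P(30) and V(33): 63
merge R(42) and Q(47): 89
merge 48 and Y(51): 99
merge 63 and 89: 152
merge 99 and 152: 251
The subtree containing Q is merged 3 times, so code length = 3.

3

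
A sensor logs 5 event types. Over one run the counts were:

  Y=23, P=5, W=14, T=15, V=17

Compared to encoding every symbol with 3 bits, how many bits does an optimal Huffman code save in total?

Fixed-length: 3 bits × 74 symbols = 222 bits.
Huffman merges:
merge P(5) and W(14): 19
merge T(15) and V(17): 32
merge 19 and Y(23): 42
merge 32 and 42: 74
Huffman total = 19 + 32 + 42 + 74 = 167 bits.
Saving = 222 − 167 = 55 bits.

55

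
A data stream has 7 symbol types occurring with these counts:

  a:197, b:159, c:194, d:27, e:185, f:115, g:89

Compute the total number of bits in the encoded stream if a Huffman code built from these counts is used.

2623

Greedily combine the two least-frequent nodes:
merge d(27) and g(89): 116
merge f(115) and 116: 231
merge b(159) and e(185): 344
merge c(194) and a(197): 391
merge 231 and 344: 575
merge 391 and 575: 966
Each symbol's bit-cost is frequency × depth; summing gives 2623 bits (equivalently 116 + 231 + 344 + 391 + 575 + 966).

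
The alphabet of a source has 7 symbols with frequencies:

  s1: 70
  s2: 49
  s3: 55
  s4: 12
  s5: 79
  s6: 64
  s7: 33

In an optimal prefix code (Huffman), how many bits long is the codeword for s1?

Build the tree from the bottom:
s4(12) + s7(33) → 45
45 + s2(49) → 94
s3(55) + s6(64) → 119
s1(70) + s5(79) → 149
94 + 119 → 213
149 + 213 → 362
The subtree containing s1 is merged 2 times, so code length = 2.

2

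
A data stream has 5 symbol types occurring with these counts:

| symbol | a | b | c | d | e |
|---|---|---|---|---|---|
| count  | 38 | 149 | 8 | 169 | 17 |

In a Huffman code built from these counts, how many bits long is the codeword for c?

Build the tree from the bottom:
c(8) + e(17) → 25
25 + a(38) → 63
63 + b(149) → 212
d(169) + 212 → 381
c's leaf is at depth 4, giving a 4-bit codeword.

4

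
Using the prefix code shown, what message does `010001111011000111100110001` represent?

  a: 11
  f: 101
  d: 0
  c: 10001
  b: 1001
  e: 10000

dcafcabc

Read left to right; each codeword is recognised as soon as it completes (prefix code):
  0→d | 10001→c | 11→a | 101→f | 10001→c | 11→a | 1001→b | 10001→c
Decoded message: dcafcabc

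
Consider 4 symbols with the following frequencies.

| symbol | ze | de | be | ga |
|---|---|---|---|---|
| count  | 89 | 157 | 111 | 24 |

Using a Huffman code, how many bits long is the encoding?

Build the Huffman tree bottom-up:
ga(24) + ze(89) → 113
be(111) + 113 → 224
de(157) + 224 → 381
Total encoded bits = sum of merged weights = 113 + 224 + 381 = 718.

718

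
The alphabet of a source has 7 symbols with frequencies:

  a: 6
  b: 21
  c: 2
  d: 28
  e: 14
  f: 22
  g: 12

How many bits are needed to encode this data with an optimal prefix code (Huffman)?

Merge the two smallest weights repeatedly:
merge c(2) and a(6): 8
merge 8 and g(12): 20
merge e(14) and 20: 34
merge b(21) and f(22): 43
merge d(28) and 34: 62
merge 43 and 62: 105
Each symbol's bit-cost is frequency × depth; summing gives 272 bits (equivalently 8 + 20 + 34 + 43 + 62 + 105).

272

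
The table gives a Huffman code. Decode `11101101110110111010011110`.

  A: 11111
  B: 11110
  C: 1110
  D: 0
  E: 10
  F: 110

Read left to right; each codeword is recognised as soon as it completes (prefix code):
  1110→C | 110→F | 1110→C | 110→F | 1110→C | 10→E | 0→D | 11110→B
Decoded message: CFCFCEDB

CFCFCEDB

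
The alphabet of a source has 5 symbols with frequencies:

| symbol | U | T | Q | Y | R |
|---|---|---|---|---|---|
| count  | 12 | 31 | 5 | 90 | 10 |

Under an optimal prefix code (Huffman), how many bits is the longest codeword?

4

Merge the two lowest-weight nodes at each step:
Q(5) + R(10) → 15
U(12) + 15 → 27
27 + T(31) → 58
58 + Y(90) → 148
The rarest symbols sit at the bottom; the longest codeword is 4 bits.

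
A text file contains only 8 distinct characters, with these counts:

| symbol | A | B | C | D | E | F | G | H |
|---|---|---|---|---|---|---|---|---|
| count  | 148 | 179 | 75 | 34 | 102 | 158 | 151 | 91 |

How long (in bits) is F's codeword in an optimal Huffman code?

3

Build the tree from the bottom:
D(34) + C(75) → 109
H(91) + E(102) → 193
109 + A(148) → 257
G(151) + F(158) → 309
B(179) + 193 → 372
257 + 309 → 566
372 + 566 → 938
F sits 3 levels below the root, so its codeword is 3 bits.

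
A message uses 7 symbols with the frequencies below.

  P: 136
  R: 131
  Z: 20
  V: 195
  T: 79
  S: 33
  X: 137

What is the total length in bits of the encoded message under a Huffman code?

1910

Merge the two smallest weights repeatedly:
combine Z(20), S(33) → 53
combine 53, T(79) → 132
combine R(131), 132 → 263
combine P(136), X(137) → 273
combine V(195), 263 → 458
combine 273, 458 → 731
The encoded length is the sum of every internal node's weight: 53 + 132 + 263 + 273 + 458 + 731 = 1910 bits.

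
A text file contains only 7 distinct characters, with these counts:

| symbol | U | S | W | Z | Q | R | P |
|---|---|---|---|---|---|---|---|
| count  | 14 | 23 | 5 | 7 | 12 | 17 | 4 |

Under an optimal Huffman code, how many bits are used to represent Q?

3

Repeatedly merge the two smallest:
combine P(4), W(5) → 9
combine Z(7), 9 → 16
combine Q(12), U(14) → 26
combine 16, R(17) → 33
combine S(23), 26 → 49
combine 33, 49 → 82
Q sits 3 levels below the root, so its codeword is 3 bits.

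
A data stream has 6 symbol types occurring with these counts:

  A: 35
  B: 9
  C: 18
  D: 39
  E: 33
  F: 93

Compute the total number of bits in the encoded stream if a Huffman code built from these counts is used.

Greedily combine the two least-frequent nodes:
combine B(9), C(18) → 27
combine 27, E(33) → 60
combine A(35), D(39) → 74
combine 60, 74 → 134
combine F(93), 134 → 227
Total encoded bits = sum of merged weights = 27 + 60 + 74 + 134 + 227 = 522.

522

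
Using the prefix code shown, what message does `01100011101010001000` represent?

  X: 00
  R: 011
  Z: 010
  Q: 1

Read left to right; each codeword is recognised as soon as it completes (prefix code):
  011→R | 00→X | 011→R | 1→Q | 010→Z | 1→Q | 00→X | 010→Z | 00→X
Decoded message: RXRQZQXZX

RXRQZQXZX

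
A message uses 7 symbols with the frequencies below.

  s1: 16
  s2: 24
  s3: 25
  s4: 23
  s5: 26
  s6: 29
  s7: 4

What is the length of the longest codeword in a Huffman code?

Merge the two lowest-weight nodes at each step:
combine s7(4), s1(16) → 20
combine 20, s4(23) → 43
combine s2(24), s3(25) → 49
combine s5(26), s6(29) → 55
combine 43, 49 → 92
combine 55, 92 → 147
The first pair merged (s7, s1) ends up deepest, at depth 4.

4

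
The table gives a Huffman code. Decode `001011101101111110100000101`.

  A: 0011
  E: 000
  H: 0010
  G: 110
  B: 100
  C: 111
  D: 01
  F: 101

HCDFCGBEF

Read left to right; each codeword is recognised as soon as it completes (prefix code):
  0010→H | 111→C | 01→D | 101→F | 111→C | 110→G | 100→B | 000→E | 101→F
Decoded message: HCDFCGBEF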